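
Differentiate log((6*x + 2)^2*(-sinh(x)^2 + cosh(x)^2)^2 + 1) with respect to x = (72*x + 24)/(36*x^2 + 24*x + 5)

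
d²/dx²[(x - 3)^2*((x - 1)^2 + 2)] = 12*x^2 - 48*x + 48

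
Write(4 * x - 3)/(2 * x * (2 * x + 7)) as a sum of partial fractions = 17/(7*(2*x + 7)) - 3/(14*x)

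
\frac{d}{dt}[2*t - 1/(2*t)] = (4*t^2 + 1)/(2*t^2)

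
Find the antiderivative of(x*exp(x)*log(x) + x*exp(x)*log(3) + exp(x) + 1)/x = (exp(x) + 1)*log(3*x) + C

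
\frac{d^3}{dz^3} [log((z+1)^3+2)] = (6*z^6 + 36*z^5 + 90*z^4 + 36*z^3 - 162*z^2 - 216*z - 54)/(z^9 + 9*z^8 + 36*z^7 + 90*z^6 + 162*z^5 + 216*z^4 + 216*z^3 + 162*z^2 + 81*z + 27)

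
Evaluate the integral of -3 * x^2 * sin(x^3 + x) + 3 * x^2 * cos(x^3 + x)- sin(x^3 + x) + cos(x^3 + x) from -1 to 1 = 2*sin(2)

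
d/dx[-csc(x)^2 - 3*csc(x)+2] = (3 + 2/sin(x))*cos(x)/sin(x)^2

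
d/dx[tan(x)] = cos(x)^(-2)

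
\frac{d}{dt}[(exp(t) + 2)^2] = 2*exp(2*t) + 4*exp(t)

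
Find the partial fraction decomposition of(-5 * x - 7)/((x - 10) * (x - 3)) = 22/(7*(x - 3)) - 57/(7*(x - 10))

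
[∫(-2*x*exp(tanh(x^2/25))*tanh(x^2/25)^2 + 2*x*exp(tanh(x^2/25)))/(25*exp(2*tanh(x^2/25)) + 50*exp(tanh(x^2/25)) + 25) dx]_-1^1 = 0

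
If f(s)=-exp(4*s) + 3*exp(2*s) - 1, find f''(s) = -16*exp(4*s) + 12*exp(2*s)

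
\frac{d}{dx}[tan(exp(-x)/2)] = -exp(-x)/(cos(exp(-x)) + 1)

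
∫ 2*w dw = w^2 + C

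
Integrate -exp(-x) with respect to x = exp(-x) + C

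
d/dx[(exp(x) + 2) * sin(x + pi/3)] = sqrt(2)*exp(x)*cos(x + pi/12) + 2*cos(x + pi/3)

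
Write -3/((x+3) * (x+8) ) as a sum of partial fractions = 3/(5*(x + 8)) - 3/(5*(x + 3))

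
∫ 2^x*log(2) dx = 2^x + C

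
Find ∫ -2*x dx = -x^2 + C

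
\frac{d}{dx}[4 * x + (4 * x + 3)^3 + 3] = 192*x^2 + 288*x + 112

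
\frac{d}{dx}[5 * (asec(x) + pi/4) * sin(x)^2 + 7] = (10*x^2*sqrt(1 - 1/x^2)*sin(2*x)*asec(x) + 5*pi*x^2*sqrt(1 - 1/x^2)*sin(2*x)/2 + 10*sin(x)^2)/(2*x^2*sqrt(1 - 1/x^2))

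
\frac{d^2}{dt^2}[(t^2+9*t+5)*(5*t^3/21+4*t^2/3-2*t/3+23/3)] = 100*t^3/21 + 292*t^2/7 + 526*t/7 + 50/3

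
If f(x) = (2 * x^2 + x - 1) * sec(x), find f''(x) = (-2*x^2 + 4*x^2/cos(x)^2 + 8*x*sin(x)/cos(x) - x + 2*x/cos(x)^2 + 2*sin(x)/cos(x) + 5 - 2/cos(x)^2)/cos(x)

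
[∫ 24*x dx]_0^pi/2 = 3*pi^2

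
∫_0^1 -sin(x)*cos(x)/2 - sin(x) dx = -9/4 + (cos(1)/2 + 1)^2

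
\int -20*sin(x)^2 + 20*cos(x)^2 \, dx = 10*sin(2*x) + C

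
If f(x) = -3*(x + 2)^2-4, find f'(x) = -6*x - 12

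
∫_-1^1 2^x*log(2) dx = 3/2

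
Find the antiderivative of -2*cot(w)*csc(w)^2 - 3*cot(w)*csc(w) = (csc(w) + 3)*csc(w) + C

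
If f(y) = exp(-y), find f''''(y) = exp(-y)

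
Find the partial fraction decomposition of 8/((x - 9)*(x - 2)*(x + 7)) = 1/(18*(x + 7)) - 8/(63*(x - 2)) + 1/(14*(x - 9))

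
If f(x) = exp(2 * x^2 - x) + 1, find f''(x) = 16*x^2*exp(2*x^2 - x) - 8*x*exp(2*x^2 - x) + 5*exp(2*x^2 - x)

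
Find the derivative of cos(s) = -sin(s)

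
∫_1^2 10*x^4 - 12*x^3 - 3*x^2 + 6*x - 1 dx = 18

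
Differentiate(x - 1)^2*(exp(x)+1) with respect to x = x^2*exp(x) + 2*x - exp(x) - 2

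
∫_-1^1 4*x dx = 0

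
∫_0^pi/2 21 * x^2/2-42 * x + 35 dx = -21*pi^2/4 + 7*pi^3/16 + 35*pi/2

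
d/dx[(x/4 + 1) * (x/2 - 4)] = x/4 - 1/2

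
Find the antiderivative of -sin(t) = cos(t) + C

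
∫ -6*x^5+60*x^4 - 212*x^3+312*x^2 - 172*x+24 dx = -x^6 + 12*x^5 - 53*x^4 + 104*x^3 - 86*x^2 + 24*x + C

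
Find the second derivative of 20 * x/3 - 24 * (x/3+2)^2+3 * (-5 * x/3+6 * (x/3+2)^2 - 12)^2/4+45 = 4*x^2 + 38*x + 473/6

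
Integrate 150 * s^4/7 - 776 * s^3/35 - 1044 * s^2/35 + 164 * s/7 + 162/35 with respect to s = 30*s^5/7 - 194*s^4/35 - 348*s^3/35 + 82*s^2/7 + 162*s/35 + C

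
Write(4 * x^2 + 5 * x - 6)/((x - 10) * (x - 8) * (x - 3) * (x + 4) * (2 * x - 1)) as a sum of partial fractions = 8/(2565*(2*x - 1)) + 19/(5292*(x + 4)) + 9/(245*(x - 3)) - 29/(180*(x - 8)) + 111/(931*(x - 10))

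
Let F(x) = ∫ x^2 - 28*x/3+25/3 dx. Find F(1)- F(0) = 4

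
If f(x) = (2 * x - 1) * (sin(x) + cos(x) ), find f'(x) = -2*x*sin(x) + 2*x*cos(x) + 3*sin(x) + cos(x)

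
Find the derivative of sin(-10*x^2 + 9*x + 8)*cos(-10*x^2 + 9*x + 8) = (9 - 20*x)*cos(2*(-10*x^2 + 9*x + 8))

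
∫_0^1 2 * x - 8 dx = -7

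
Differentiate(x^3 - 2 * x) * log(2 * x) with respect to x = 3*x^2*log(x) + x^2 + 3*x^2*log(2) - 2*log(x) - 2 - 2*log(2)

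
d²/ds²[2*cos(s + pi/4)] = -2*cos(s + pi/4)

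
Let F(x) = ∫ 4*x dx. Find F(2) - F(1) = 6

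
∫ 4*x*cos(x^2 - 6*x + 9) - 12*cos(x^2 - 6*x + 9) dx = 2*sin((x - 3)^2) + C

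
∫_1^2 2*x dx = 3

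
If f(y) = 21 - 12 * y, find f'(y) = -12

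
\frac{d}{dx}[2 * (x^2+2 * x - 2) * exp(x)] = 2*x^2*exp(x) + 8*x*exp(x)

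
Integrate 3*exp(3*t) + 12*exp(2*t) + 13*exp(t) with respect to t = (exp(t) + 2)^3 + exp(t) + C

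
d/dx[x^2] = 2*x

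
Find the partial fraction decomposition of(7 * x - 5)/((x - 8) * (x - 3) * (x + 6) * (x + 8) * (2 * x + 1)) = -8/(1155*(2*x + 1)) - 61/(5280*(x + 8)) + 47/(2772*(x + 6)) - 16/(3465*(x - 3)) + 3/(1120*(x - 8))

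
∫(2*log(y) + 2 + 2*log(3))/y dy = (log(3*y) + 2)*log(3*y) + C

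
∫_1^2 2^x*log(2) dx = 2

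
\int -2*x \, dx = -x^2 + C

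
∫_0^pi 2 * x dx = pi^2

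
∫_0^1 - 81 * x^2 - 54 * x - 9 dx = -63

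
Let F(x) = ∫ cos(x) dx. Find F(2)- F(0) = sin(2)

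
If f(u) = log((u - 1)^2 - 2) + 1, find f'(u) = (2*u - 2)/(u^2 - 2*u - 1)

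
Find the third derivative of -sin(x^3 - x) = 27*x^6*cos(x^3 - x) - 27*x^4*cos(x^3 - x) + 54*x^3*sin(x^3 - x) + 9*x^2*cos(x^3 - x) - 18*x*sin(x^3 - x) - 7*cos(x^3 - x)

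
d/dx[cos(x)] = -sin(x)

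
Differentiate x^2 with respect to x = 2*x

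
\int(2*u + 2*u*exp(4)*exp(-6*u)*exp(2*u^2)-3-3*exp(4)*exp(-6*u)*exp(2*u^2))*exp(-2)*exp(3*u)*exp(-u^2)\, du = 2*sinh(u^2 - 3*u + 2) + C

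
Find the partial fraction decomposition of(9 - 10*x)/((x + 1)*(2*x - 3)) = -12/(5*(2*x - 3)) - 19/(5*(x + 1))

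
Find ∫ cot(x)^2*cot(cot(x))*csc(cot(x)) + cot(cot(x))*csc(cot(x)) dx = csc(cot(x)) + C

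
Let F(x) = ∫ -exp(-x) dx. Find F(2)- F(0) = -1 + exp(-2)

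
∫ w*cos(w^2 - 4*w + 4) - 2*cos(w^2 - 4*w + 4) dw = sin((w - 2)^2)/2 + C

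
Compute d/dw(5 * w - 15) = 5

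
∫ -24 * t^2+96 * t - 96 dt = -8*t^3 + 48*t^2 - 96*t + C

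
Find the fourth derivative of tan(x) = 24*tan(x)^5 + 40*tan(x)^3 + 16*tan(x)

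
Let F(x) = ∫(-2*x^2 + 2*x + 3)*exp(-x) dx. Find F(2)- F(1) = -3*exp(-1) + 11*exp(-2)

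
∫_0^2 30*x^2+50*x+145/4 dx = 505/2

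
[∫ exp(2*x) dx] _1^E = -E*(E - exp(-1))/2 + (-exp(-E) + exp(E))*exp(E)/2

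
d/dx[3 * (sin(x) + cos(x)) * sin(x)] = 3*sqrt(2)*sin(2*x + pi/4)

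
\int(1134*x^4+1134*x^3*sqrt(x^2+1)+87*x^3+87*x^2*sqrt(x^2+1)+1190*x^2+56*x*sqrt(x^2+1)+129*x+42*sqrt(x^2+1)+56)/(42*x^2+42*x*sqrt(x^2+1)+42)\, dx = 9*x^3 + 29*x^2/28 + 4*x/3 + log(x + sqrt(x^2 + 1)) + C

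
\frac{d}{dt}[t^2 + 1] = 2*t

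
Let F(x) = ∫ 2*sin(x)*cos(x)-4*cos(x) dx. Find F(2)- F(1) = -(2 - sin(1))^2 + (2 - sin(2))^2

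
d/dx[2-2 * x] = -2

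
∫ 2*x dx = x^2 + C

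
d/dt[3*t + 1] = 3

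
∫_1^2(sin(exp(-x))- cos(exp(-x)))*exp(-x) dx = sqrt(2)*(-sin(exp(-1) + pi/4) + sin(exp(-2) + pi/4))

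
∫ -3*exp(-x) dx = 3*exp(-x) + C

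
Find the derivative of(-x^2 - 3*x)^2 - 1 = 4*x^3 + 18*x^2 + 18*x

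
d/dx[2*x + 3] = 2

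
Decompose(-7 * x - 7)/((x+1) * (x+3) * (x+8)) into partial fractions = 7/(5*(x + 8)) - 7/(5*(x + 3))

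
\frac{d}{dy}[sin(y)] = cos(y)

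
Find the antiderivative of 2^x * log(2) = 2^x + C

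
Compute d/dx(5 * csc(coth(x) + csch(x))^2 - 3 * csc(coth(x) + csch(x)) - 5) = -(3*cosh(x) + 3 - 10*cosh(x)/sin(coth(x) + csch(x)) - 10/sin(coth(x) + csch(x)))*cos(coth(x) + csch(x))/(sin(coth(x) + csch(x))^2*sinh(x)^2)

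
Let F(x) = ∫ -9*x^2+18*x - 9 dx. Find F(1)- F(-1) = -24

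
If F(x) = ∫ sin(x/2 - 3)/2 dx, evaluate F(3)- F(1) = cos(5/2) - cos(3/2)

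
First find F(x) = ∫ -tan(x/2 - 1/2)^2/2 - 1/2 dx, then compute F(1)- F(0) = -tan(1/2)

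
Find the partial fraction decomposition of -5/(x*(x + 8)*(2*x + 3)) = 20/(39*(2*x + 3)) - 5/(104*(x + 8)) - 5/(24*x)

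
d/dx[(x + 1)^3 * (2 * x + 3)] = 8*x^3 + 27*x^2 + 30*x + 11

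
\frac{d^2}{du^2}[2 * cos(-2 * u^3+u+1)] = -72*u^4*cos(-2*u^3 + u + 1) + 24*u^2*cos(-2*u^3 + u + 1) + 24*u*sin(-2*u^3 + u + 1) - 2*cos(-2*u^3 + u + 1)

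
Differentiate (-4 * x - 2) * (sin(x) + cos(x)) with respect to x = 4*x*sin(x) - 4*x*cos(x) - 2*sin(x) - 6*cos(x)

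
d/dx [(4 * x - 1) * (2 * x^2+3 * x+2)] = 24*x^2 + 20*x + 5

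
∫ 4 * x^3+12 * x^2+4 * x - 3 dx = x^4 + 4*x^3 + 2*x^2 - 3*x + C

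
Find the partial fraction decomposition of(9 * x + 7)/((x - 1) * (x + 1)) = 1/(x + 1) + 8/(x - 1)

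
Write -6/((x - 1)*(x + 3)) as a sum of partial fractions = 3/(2*(x + 3)) - 3/(2*(x - 1))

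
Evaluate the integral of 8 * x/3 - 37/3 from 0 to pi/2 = (-3 + pi/6)*(-1 + 2*pi) - 3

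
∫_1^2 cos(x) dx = -sin(1) + sin(2)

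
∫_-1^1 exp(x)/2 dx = -exp(-1)/2 + E/2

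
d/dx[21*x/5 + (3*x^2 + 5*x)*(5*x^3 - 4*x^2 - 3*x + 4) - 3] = 75*x^4 + 52*x^3 - 87*x^2 - 6*x + 121/5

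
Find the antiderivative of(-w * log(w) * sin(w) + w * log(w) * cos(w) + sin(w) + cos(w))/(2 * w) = sqrt(2)*log(w)*sin(w + pi/4)/2 + C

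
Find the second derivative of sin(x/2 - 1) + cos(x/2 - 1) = -sqrt(2)*cos(-x/2 + pi/4 + 1)/4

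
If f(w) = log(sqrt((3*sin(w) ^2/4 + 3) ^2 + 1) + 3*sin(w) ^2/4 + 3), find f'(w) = 6*(sqrt(9*sin(w)^4 + 72*sin(w)^2 + 160) + 3*sin(w)^2 + 12)*sin(w)*cos(w)/(3*sqrt(9*sin(w)^4 + 72*sin(w)^2 + 160)*sin(w)^2 + 12*sqrt(9*sin(w)^4 + 72*sin(w)^2 + 160) + 9*sin(w)^4 + 72*sin(w)^2 + 160)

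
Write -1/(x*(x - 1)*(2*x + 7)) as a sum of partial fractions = -4/(63*(2*x + 7)) - 1/(9*(x - 1)) + 1/(7*x)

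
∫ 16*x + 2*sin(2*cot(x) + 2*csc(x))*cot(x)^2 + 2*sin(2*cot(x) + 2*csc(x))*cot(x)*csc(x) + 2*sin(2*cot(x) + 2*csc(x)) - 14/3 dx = 8*x^2 - 14*x/3 + cos(2*cot(x) + 2*csc(x)) + C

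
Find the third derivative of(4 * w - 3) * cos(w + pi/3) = 4*w*sin(w + pi/3) - 3*sin(w + pi/3) - 12*cos(w + pi/3)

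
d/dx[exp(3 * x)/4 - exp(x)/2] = 3*exp(3*x)/4 - exp(x)/2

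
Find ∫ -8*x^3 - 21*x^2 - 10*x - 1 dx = -2*x^4 - 7*x^3 - 5*x^2 - x + C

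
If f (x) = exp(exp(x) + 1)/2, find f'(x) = exp(x + exp(x) + 1)/2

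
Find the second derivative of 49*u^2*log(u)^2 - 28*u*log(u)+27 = (98*u*log(u)^2 + 294*u*log(u) + 98*u - 28)/u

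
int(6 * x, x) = 3*x^2 + C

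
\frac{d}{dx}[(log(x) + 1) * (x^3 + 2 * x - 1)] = (3*x^3*log(x) + 4*x^3 + 2*x*log(x) + 4*x - 1)/x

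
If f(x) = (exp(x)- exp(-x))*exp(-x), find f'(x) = 2*exp(-2*x)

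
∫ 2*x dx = x^2 + C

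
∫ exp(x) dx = exp(x) + C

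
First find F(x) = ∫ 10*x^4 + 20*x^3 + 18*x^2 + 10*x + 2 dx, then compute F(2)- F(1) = 196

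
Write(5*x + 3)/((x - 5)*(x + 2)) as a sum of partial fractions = 1/(x + 2) + 4/(x - 5)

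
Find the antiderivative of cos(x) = sin(x) + C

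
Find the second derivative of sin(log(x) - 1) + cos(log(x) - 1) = -2*cos(log(x) - 1)/x^2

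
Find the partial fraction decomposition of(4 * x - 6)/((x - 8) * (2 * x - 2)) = 1/(7*(x - 1)) + 13/(7*(x - 8))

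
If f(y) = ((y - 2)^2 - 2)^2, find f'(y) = 4*y^3 - 24*y^2 + 40*y - 16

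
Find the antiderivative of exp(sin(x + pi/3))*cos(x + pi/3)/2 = exp(sin(x + pi/3))/2 + C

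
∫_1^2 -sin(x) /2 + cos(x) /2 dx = sqrt(2)*(-sin(pi/4 + 1) + sin(pi/4 + 2))/2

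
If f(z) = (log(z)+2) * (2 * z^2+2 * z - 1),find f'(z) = (4*z^2*log(z) + 10*z^2 + 2*z*log(z) + 6*z - 1)/z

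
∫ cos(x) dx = sin(x) + C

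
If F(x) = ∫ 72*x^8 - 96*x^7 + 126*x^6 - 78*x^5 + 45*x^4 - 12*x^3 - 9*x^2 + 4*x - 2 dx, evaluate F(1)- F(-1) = 60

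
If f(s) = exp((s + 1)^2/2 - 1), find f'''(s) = s^3*exp(s^2/2 + s - 1/2) + 3*s^2*exp(s^2/2 + s - 1/2) + 6*s*exp(s^2/2 + s - 1/2) + 4*exp(s^2/2 + s - 1/2)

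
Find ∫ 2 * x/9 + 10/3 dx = x^2/9 + 10*x/3 + C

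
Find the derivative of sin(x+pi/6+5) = cos(x + pi/6 + 5)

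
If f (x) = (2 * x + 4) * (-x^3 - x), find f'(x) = -8*x^3 - 12*x^2 - 4*x - 4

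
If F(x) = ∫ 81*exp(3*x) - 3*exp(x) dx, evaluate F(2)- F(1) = -27*exp(3) - 3*exp(2) + 3*E + 27*exp(6)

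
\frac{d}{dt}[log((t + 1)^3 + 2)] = (3*t^2 + 6*t + 3)/(t^3 + 3*t^2 + 3*t + 3)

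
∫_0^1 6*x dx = 3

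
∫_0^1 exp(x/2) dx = -2 + 2*exp(1/2)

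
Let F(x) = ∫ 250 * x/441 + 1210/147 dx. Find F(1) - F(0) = 3755/441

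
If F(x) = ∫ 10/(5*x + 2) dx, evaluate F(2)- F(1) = -2*log(7) + 2*log(12)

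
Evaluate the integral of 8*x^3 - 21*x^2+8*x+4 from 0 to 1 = 3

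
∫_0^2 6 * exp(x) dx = -6 + 6*exp(2)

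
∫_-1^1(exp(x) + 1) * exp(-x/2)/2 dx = -2*exp(-1/2) + 2*exp(1/2)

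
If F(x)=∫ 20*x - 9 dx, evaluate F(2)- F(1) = 21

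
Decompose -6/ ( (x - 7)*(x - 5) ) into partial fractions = 3/(x - 5) - 3/(x - 7)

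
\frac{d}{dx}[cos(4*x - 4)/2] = -2*sin(4*x - 4)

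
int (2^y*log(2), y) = 2^y + C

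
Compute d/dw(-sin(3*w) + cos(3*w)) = -3*sin(3*w) - 3*cos(3*w)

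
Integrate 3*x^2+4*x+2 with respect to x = x^3 + 2*x^2 + 2*x + C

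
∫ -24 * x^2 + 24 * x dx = -8*x^3 + 12*x^2 + C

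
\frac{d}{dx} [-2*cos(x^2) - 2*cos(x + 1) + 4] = 4*x*sin(x^2) + 2*sin(x + 1)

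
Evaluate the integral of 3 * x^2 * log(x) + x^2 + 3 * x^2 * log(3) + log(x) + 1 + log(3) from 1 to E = -2*log(3) + (E + exp(3))*log(3*E)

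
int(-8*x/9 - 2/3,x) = -4*x^2/9 - 2*x/3 + C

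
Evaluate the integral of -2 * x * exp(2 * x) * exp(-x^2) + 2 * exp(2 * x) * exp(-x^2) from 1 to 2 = 1 - E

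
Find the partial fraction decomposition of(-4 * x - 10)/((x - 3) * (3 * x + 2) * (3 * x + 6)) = 1/(2*(3*x + 2)) - 1/(30*(x + 2)) - 2/(15*(x - 3))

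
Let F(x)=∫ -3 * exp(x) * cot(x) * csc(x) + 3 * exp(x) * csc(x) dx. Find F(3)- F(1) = -3*E*csc(1) + 3*exp(3)*csc(3)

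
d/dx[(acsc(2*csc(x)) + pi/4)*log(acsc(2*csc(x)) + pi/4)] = sqrt(2)*(log(acsc(2/sin(x)) + pi/4) + 1)*cos(x)/sqrt(cos(2*x) + 7)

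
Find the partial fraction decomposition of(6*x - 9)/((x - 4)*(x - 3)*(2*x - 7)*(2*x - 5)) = -4/(2*x - 5) - 24/(2*x - 7) + 9/(x - 3) + 5/(x - 4)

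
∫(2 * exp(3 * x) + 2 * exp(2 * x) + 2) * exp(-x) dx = 2*(exp(x) + 2)*sinh(x) + C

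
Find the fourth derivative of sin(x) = sin(x)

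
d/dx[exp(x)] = exp(x)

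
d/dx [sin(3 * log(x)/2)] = 3*cos(3*log(x)/2)/(2*x)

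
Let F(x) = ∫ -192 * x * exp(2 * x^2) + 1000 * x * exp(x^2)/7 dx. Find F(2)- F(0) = -3*(3 - 4*exp(4))^2 - 4*exp(4)/7 + 25/7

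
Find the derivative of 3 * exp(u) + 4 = 3*exp(u)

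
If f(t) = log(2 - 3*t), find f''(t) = -9/(9*t^2 - 12*t + 4)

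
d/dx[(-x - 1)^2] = 2*x + 2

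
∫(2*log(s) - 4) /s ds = (log(s) - 2)^2 + C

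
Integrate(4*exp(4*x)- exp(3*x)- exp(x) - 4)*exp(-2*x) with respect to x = 8*sinh(x)^2 - 2*sinh(x) + C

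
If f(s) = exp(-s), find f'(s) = -exp(-s)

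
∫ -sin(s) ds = cos(s) + C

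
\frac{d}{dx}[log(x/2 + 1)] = 1/(x + 2)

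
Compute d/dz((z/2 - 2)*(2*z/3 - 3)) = 2*z/3 - 17/6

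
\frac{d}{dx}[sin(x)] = cos(x)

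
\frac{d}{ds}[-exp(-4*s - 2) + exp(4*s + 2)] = (4*exp(8*s + 4) + 4)*exp(-4*s - 2)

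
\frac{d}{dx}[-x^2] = -2*x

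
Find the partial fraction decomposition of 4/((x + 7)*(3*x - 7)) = 3/(7*(3*x - 7)) - 1/(7*(x + 7))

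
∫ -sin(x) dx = cos(x) + C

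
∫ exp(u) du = exp(u) + C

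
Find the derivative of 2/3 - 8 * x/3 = -8/3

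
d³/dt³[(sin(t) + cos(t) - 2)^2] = -8*cos(2*t) + 4*sqrt(2)*cos(t + pi/4)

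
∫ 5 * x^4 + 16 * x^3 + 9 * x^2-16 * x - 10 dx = x^5 + 4*x^4 + 3*x^3 - 8*x^2 - 10*x + C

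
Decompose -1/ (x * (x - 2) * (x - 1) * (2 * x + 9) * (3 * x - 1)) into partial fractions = -81/(290*(3*x - 1)) - 16/(37323*(2*x + 9)) + 1/(22*(x - 1)) - 1/(130*(x - 2)) + 1/(18*x)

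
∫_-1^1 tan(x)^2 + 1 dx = 2*tan(1)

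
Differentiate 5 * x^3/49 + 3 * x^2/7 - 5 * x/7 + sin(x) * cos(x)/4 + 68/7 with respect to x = 15*x^2/49 + 6*x/7 - sin(x)^2/2 - 13/28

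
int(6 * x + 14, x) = 3*x^2 + 14*x + C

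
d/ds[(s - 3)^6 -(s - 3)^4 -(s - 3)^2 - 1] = 6*s^5 - 90*s^4 + 536*s^3 - 1584*s^2 + 2320*s - 1344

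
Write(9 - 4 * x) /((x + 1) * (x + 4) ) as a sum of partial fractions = -25/(3*(x + 4)) + 13/(3*(x + 1))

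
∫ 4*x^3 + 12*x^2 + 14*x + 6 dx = x^4 + 4*x^3 + 7*x^2 + 6*x + C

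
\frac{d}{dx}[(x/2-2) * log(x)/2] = (x*log(x) + x - 4)/(4*x)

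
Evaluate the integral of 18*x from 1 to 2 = 27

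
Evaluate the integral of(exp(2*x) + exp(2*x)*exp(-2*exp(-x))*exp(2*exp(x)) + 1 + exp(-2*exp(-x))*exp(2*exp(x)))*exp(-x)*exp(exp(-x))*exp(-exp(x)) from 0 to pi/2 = -exp(-exp(pi/2) + exp(-pi/2)) + exp(-exp(-pi/2) + exp(pi/2))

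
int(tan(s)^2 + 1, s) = tan(s) + C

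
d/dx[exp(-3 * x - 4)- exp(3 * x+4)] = (-3*exp(6*x + 8) - 3)*exp(-3*x - 4)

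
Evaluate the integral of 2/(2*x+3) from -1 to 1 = log(5)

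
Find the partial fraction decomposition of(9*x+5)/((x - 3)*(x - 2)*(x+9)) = -19/(33*(x + 9)) - 23/(11*(x - 2)) + 8/(3*(x - 3))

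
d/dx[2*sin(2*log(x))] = 4*cos(2*log(x))/x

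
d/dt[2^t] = 2^t*log(2)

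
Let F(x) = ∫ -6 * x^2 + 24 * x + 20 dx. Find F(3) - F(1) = 84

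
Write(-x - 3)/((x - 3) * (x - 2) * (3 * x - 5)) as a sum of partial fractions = -21/(2*(3*x - 5)) + 5/(x - 2) - 3/(2*(x - 3))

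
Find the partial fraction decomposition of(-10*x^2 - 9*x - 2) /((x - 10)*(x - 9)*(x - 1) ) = -7/(24*(x - 1)) + 893/(8*(x - 9)) - 364/(3*(x - 10))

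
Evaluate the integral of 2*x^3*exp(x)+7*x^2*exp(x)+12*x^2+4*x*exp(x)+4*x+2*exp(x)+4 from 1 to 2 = -5*E + 38 + 24*exp(2)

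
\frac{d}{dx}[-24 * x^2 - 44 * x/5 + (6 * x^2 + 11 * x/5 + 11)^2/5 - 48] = 144*x^3/5 + 396*x^2/25 + 842*x/125 + 22/25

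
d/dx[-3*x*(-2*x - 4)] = 12*x + 12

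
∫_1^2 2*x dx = 3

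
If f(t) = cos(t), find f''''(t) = cos(t)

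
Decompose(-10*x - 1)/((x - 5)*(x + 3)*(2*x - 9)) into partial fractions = 184/(15*(2*x - 9)) + 29/(120*(x + 3)) - 51/(8*(x - 5))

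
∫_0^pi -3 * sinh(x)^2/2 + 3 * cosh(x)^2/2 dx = 3*pi/2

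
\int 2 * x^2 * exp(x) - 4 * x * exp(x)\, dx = 2*(x - 2)^2*exp(x) + C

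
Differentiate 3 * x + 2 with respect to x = 3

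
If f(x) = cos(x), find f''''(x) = cos(x)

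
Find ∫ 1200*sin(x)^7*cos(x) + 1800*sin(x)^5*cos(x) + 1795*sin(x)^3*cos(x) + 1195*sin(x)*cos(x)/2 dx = 5*(120*sin(x)^6 + 240*sin(x)^4 + 359*sin(x)^2 + 239)*sin(x)^2/4 + C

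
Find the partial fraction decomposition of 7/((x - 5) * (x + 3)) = -7/(8*(x + 3)) + 7/(8*(x - 5))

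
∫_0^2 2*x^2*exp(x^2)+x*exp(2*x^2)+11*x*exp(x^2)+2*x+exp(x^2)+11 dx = 20 + 7*exp(4) + (1 + exp(4))^2/4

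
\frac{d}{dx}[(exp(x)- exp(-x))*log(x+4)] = (x*exp(2*x)*log(x + 4) + x*log(x + 4) + 4*exp(2*x)*log(x + 4) + exp(2*x) + 4*log(x + 4) - 1)/(x*exp(x) + 4*exp(x))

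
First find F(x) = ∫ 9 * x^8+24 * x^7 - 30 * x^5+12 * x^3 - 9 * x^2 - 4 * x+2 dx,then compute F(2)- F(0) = 980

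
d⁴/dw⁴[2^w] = 2^w*log(2)^4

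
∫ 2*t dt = t^2 + C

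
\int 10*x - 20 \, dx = 5*x^2 - 20*x + C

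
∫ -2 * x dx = -x^2 + C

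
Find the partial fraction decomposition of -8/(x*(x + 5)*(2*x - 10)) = -2/(25*(x + 5)) - 2/(25*(x - 5)) + 4/(25*x)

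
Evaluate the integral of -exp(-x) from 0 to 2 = -1 + exp(-2)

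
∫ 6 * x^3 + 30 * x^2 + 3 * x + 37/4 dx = 3*x^4/2 + 10*x^3 + 3*x^2/2 + 37*x/4 + C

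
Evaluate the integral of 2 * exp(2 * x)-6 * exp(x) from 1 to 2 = -(-3 + E)^2 + (-3 + exp(2))^2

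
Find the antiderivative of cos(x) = sin(x) + C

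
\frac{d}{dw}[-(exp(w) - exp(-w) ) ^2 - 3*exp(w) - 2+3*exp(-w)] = (-2*exp(4*w) - 3*exp(3*w) - 3*exp(w) + 2)*exp(-2*w)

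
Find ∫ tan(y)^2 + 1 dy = tan(y) + C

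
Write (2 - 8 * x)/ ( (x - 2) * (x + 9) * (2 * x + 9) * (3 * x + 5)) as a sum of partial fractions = -207/(2057*(3*x + 5)) + 304/(1989*(2*x + 9)) - 37/(1089*(x + 9)) - 14/(1573*(x - 2))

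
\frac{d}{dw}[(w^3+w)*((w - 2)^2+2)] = 5*w^4 - 16*w^3 + 21*w^2 - 8*w + 6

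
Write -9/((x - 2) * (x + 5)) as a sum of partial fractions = 9/(7*(x + 5)) - 9/(7*(x - 2))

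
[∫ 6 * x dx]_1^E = -3 + 3*exp(2)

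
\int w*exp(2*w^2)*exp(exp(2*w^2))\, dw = exp(exp(2*w^2))/4 + C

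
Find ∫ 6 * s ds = 3*s^2 + C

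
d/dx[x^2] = 2*x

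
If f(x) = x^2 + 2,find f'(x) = 2*x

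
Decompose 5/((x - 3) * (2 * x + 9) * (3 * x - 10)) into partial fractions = 45/(47*(3*x - 10)) + 4/(141*(2*x + 9)) - 1/(3*(x - 3))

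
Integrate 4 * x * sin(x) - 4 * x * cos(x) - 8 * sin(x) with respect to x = -4*sqrt(2)*(x - 1)*sin(x + pi/4) + C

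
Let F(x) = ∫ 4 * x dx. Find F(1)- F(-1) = 0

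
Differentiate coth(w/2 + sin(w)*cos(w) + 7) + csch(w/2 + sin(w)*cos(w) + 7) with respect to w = -(2*cos(2*w)*cosh(w/2 + sin(2*w)/2 + 7) + 2*cos(2*w) + cosh(w/2 + sin(2*w)/2 + 7) + 1)/(cosh(w + sin(2*w) + 14) - 1)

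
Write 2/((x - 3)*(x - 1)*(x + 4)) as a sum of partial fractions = 2/(35*(x + 4)) - 1/(5*(x - 1)) + 1/(7*(x - 3))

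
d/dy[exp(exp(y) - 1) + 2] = exp(y + exp(y) - 1)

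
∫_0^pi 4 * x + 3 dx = 3*pi + 2*pi^2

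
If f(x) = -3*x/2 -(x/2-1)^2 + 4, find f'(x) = -x/2 - 1/2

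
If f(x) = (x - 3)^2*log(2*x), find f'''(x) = (2*x^2 + 6*x + 18)/x^3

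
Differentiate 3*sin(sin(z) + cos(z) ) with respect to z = 3*sqrt(2)*cos(sqrt(2)*sin(z + pi/4))*cos(z + pi/4)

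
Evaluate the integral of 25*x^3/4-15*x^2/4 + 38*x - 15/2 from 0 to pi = -5*pi - 25/4 + 25*pi^2/2 + (-pi + 5 + 5*pi^2/2)^2/4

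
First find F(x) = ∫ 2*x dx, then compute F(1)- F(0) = 1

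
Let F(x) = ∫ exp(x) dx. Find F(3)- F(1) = -E + exp(3)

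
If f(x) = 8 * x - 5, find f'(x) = 8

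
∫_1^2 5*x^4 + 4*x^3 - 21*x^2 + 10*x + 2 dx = 14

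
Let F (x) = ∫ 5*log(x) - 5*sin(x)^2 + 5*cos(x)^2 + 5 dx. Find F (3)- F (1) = -5*sin(2)/2 + 5*sin(6)/2 + 15*log(3)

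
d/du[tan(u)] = cos(u)^(-2)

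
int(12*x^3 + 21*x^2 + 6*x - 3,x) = 3*x^4 + 7*x^3 + 3*x^2 - 3*x + C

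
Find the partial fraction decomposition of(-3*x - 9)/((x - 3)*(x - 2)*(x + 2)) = -3/(20*(x + 2)) + 15/(4*(x - 2)) - 18/(5*(x - 3))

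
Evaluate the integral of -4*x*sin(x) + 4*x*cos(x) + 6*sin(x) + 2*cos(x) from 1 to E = (-2 + 4*E)*(cos(E) + sin(E)) - 2*sin(1) - 2*cos(1)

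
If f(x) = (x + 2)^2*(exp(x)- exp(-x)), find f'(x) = (x^2*exp(2*x) + x^2 + 6*x*exp(2*x) + 2*x + 8*exp(2*x))*exp(-x)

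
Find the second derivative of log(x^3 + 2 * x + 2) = (-3*x^4 + 12*x - 4)/(x^6 + 4*x^4 + 4*x^3 + 4*x^2 + 8*x + 4)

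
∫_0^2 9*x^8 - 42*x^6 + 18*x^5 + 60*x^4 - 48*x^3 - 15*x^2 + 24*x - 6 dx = 124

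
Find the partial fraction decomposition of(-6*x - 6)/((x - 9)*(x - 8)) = 54/(x - 8) - 60/(x - 9)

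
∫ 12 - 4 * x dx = -2*x^2 + 12*x + C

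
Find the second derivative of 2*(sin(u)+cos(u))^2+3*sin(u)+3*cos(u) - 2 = -8*sin(2*u) - 3*sqrt(2)*sin(u + pi/4)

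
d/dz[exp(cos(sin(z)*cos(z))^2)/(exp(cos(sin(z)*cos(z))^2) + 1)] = E*(sin(2*z - sin(2*z)) - sin(2*z + sin(2*z)))*exp(cos(sin(2*z))/2 - 1/2)/(2*(E*exp(cos(sin(2*z))/2 - 1/2) + 1)^2)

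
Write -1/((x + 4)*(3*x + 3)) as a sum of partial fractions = 1/(9*(x + 4)) - 1/(9*(x + 1))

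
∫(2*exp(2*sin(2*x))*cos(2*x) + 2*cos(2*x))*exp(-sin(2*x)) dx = 2*sinh(sin(2*x)) + C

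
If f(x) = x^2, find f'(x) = 2*x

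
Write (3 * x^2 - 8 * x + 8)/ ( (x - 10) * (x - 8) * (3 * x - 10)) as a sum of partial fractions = 33/(70*(3*x - 10)) - 34/(7*(x - 8)) + 57/(10*(x - 10))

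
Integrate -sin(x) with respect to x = cos(x) + C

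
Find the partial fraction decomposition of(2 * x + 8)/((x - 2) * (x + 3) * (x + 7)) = -1/(6*(x + 7)) - 1/(10*(x + 3)) + 4/(15*(x - 2))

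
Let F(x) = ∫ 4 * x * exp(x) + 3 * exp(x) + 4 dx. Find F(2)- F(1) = -3*E + 4 + 7*exp(2)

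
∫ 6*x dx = 3*x^2 + C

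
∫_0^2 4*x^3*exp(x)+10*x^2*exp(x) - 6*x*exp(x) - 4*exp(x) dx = 2 + 18*exp(2)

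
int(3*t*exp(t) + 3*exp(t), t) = 3*t*exp(t) + C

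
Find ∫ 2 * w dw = w^2 + C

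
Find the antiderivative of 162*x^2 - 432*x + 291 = 54*x^3 - 216*x^2 + 291*x + C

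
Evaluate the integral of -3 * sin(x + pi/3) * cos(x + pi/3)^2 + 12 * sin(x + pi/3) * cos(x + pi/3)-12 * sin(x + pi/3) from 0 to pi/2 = (-2 - sqrt(3)/2)^3 + 27/8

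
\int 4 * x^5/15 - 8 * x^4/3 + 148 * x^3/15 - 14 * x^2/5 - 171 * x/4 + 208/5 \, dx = 2*x^6/45 - 8*x^5/15 + 37*x^4/15 - 14*x^3/15 - 171*x^2/8 + 208*x/5 + C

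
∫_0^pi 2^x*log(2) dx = -1 + 2^pi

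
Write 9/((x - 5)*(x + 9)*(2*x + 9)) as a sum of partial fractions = -4/(19*(2*x + 9)) + 1/(14*(x + 9)) + 9/(266*(x - 5))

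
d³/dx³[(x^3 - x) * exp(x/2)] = x^3*exp(x/2)/8 + 9*x^2*exp(x/2)/4 + 71*x*exp(x/2)/8 + 21*exp(x/2)/4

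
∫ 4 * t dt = 2*t^2 + C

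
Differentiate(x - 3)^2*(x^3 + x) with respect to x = 5*x^4 - 24*x^3 + 30*x^2 - 12*x + 9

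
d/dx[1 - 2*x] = -2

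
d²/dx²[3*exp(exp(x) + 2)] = 3*exp(x + exp(x) + 2) + 3*exp(2*x + exp(x) + 2)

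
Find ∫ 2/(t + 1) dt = log(2*(t + 1)^2) + C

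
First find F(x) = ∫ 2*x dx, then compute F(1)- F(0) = 1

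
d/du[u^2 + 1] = 2*u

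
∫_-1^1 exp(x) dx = E - exp(-1)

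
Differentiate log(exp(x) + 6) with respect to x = exp(x)/(exp(x) + 6)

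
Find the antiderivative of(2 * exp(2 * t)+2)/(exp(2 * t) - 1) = 2*log(2*sinh(t)) + C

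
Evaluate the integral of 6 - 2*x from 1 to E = 4 - (-3 + E)^2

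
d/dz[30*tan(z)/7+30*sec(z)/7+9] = 30*(sin(z) + 1)/(7*cos(z)^2)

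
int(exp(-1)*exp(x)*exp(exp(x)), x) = exp(exp(x) - 1) + C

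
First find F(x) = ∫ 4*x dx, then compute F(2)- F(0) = 8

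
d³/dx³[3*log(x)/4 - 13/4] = 3/(2*x^3)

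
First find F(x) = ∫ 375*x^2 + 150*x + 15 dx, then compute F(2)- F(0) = 1330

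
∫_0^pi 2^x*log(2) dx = -1 + 2^pi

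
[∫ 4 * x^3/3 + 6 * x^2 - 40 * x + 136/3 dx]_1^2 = 13/3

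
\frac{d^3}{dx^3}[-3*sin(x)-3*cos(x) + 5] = -3*sin(x) + 3*cos(x)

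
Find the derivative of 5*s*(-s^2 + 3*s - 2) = -15*s^2 + 30*s - 10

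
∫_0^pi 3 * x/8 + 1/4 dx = pi*(1 + 3*pi/4)/4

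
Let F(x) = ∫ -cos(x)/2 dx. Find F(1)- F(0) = -sin(1)/2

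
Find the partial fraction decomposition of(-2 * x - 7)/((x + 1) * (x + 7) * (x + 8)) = 9/(7*(x + 8)) - 7/(6*(x + 7)) - 5/(42*(x + 1))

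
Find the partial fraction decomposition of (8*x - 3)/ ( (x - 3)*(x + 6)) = 17/(3*(x + 6)) + 7/(3*(x - 3))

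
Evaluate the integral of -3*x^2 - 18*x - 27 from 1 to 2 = -61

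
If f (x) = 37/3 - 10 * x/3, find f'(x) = -10/3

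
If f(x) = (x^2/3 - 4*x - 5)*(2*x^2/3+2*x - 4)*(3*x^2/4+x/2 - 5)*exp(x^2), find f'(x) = x^7*exp(x^2)/3 - 25*x^6*exp(x^2)/9 - 200*x^5*exp(x^2)/9 + 169*x^4*exp(x^2)/18 + 1046*x^3*exp(x^2)/9 - 31*x^2*exp(x^2)/2 - 112*x*exp(x^2)/3 - 20*exp(x^2)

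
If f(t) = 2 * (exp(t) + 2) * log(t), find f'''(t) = (2*t^3*exp(t)*log(t) + 6*t^2*exp(t) - 6*t*exp(t) + 4*exp(t) + 8)/t^3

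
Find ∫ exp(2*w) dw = exp(2*w)/2 + C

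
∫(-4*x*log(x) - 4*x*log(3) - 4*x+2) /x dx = -2*(2*x - 1)*log(3*x) + C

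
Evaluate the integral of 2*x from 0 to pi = pi^2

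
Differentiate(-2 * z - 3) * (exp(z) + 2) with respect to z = -2*z*exp(z) - 5*exp(z) - 4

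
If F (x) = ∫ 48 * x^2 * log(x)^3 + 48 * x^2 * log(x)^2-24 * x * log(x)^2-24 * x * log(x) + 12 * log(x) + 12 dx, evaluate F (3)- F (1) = -108*log(3)^2 + 36*log(3) + 432*log(3)^3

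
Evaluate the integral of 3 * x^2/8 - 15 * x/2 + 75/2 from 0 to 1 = 271/8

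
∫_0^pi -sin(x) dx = -2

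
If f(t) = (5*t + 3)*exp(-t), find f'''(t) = (12 - 5*t)*exp(-t)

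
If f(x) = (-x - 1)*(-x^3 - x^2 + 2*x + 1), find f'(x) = 4*x^3 + 6*x^2 - 2*x - 3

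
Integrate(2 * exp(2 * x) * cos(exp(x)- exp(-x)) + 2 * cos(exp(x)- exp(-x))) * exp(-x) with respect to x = 2*sin(2*sinh(x)) + C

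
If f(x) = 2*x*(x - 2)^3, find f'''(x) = 48*x - 72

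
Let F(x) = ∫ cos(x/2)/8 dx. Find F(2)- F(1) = -sin(1/2)/4 + sin(1)/4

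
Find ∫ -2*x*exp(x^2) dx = -exp(x^2) + C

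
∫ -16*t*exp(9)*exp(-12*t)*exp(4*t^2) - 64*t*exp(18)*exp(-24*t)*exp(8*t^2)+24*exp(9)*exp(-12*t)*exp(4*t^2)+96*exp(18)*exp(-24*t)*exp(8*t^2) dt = (-4*exp((2*t - 3)^2) - 2)*exp((2*t - 3)^2) + C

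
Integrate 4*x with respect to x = 2*x^2 + C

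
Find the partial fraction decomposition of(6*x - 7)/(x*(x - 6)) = 29/(6*(x - 6)) + 7/(6*x)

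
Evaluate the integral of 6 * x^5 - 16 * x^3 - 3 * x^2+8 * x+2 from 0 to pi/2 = -pi^3/8 + (-pi + pi^3/8)^2 + pi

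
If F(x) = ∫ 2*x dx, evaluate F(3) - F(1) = 8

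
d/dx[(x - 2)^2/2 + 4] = x - 2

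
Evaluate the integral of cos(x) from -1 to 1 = 2*sin(1)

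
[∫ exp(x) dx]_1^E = -E + exp(E)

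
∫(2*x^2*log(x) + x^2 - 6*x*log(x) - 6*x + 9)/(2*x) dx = (x - 3)^2*log(x)/2 + C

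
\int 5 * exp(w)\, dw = 5*exp(w) + C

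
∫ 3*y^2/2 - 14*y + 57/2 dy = y^3/2 - 7*y^2 + 57*y/2 + C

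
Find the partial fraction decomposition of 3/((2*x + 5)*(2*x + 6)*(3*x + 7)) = 27/(4*(3*x + 7)) - 6/(2*x + 5) + 3/(4*(x + 3))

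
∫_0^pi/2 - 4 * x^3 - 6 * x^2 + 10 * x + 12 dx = -4 + (pi/2 + 2)^2*(-pi^2/4 + 1 + pi)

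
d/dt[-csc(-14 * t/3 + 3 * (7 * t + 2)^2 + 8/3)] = 28*(21*t + 17/3)*cos(147*t^2 + 238*t/3 + 44/3)/(1 - cos(294*t^2 + 476*t/3 + 88/3))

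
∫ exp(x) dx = exp(x) + C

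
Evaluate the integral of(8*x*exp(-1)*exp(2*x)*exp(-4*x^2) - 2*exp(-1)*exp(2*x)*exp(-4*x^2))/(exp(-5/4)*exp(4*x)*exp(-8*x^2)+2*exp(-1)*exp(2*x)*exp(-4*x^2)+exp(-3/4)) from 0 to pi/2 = -exp(1/4)/(1 + exp(1/4)) + exp(-4*pi - 2 + (-2*pi - 3)^2/4)/(1 + exp(-4*pi - 2 + (-2*pi - 3)^2/4))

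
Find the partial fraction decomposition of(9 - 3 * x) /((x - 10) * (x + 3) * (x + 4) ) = 3/(2*(x + 4)) - 18/(13*(x + 3)) - 3/(26*(x - 10))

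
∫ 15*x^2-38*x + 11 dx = 5*x^3 - 19*x^2 + 11*x + C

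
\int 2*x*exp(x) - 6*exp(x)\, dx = 2*(x - 4)*exp(x) + C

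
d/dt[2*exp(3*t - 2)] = 6*exp(3*t - 2)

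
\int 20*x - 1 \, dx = 10*x^2 - x + C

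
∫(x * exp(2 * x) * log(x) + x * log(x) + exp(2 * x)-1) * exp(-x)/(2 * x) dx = log(x)*sinh(x) + C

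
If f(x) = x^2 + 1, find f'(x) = 2*x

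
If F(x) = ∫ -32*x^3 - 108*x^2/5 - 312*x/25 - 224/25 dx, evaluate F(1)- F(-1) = -808/25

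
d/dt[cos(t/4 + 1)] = -sin(t/4 + 1)/4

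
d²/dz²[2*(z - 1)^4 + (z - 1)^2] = 24*z^2 - 48*z + 26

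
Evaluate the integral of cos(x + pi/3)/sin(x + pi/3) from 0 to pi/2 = -log(3)/2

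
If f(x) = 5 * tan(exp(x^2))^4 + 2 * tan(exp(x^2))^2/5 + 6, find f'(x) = 8*x*(5*tan(exp(x^2))^4 + 26*tan(exp(x^2))^2/5 + 1/5)*exp(x^2)*tan(exp(x^2))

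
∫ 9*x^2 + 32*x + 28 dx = 3*x^3 + 16*x^2 + 28*x + C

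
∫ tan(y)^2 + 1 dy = tan(y) + C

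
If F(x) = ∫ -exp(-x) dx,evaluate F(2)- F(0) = -1 + exp(-2)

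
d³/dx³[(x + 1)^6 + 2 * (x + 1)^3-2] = 120*x^3 + 360*x^2 + 360*x + 132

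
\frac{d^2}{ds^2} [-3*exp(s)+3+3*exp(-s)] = (3 - 3*exp(2*s))*exp(-s)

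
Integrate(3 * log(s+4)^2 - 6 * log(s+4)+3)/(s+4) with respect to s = (log(s + 4) - 1)^3 + C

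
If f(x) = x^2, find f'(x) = 2*x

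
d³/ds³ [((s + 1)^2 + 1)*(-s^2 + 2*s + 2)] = -24*s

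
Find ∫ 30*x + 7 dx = 15*x^2 + 7*x + C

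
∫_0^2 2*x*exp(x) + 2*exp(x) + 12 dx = 24 + 4*exp(2)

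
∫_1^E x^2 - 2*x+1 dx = (-1 + E)^3/3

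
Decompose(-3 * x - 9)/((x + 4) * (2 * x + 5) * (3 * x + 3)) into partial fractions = 2/(9*(2*x + 5)) + 1/(9*(x + 4)) - 2/(9*(x + 1))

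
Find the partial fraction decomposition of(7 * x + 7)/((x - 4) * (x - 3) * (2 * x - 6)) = -35/(2*(x - 3)) - 14/(x - 3)^2 + 35/(2*(x - 4))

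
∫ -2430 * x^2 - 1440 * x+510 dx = -810*x^3 - 720*x^2 + 510*x + C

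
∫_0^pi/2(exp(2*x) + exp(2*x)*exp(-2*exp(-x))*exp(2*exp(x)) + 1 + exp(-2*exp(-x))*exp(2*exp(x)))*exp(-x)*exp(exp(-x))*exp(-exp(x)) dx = -exp(-exp(pi/2) + exp(-pi/2)) + exp(-exp(-pi/2) + exp(pi/2))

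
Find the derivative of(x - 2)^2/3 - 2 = 2*x/3 - 4/3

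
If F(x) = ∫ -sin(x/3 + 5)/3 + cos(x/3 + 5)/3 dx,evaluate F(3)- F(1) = -cos(16/3) + sin(6) - sin(16/3) + cos(6)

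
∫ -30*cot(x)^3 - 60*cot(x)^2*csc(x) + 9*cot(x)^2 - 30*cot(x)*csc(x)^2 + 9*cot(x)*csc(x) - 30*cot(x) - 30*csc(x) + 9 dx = 15*(cot(x) + csc(x))^2 - 9*cot(x) - 9*csc(x) + C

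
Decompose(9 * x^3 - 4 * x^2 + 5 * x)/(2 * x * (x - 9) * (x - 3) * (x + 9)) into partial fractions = 385/(216*(x + 9)) - 37/(72*(x - 3)) + 349/(108*(x - 9))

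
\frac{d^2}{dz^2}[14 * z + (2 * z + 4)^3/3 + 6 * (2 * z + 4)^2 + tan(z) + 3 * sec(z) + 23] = 16*z + 2*tan(z)^3 + 6*tan(z)^2*sec(z) + 2*tan(z) + 3*sec(z) + 80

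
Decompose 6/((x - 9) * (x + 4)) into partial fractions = -6/(13*(x + 4)) + 6/(13*(x - 9))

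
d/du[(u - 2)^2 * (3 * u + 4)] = 9*u^2 - 16*u - 4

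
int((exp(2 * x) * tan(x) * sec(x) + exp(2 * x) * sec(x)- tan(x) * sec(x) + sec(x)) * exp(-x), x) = 2*sinh(x)*sec(x) + C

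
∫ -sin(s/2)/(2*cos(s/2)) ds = log(cos(s/2)) + C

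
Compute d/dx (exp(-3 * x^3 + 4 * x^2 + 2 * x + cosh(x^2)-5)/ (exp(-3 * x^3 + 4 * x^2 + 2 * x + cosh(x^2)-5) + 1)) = (-9*x^2 + 2*x*sinh(x^2) + 8*x + 2)*exp(5)*exp(2*x)*exp(4*x^2)*exp(3*x^3)*exp(cosh(x^2))/(exp(2*x)*exp(4*x^2)*exp(cosh(x^2)) + exp(5)*exp(3*x^3))^2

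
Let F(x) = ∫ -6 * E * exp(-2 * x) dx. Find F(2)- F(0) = -3*E + 3*exp(-3)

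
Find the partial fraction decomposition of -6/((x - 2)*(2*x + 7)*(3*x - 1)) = 54/(115*(3*x - 1)) - 24/(253*(2*x + 7)) - 6/(55*(x - 2))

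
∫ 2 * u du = u^2 + C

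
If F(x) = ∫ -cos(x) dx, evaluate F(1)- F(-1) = -2*sin(1)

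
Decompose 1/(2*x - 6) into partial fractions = 1/(2*(x - 3))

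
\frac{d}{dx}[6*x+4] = 6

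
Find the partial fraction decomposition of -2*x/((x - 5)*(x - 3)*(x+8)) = 16/(143*(x + 8)) + 3/(11*(x - 3)) - 5/(13*(x - 5))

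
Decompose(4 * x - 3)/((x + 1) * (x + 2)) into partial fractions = 11/(x + 2) - 7/(x + 1)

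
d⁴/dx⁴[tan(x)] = 24*tan(x)^5 + 40*tan(x)^3 + 16*tan(x)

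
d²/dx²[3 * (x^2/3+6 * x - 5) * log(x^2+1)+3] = (2*x^4*log(x^2 + 1) + 6*x^4 + 36*x^3 + 4*x^2*log(x^2 + 1) + 40*x^2 + 108*x + 2*log(x^2 + 1) - 30)/(x^4 + 2*x^2 + 1)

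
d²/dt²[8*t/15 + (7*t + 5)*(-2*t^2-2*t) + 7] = -84*t - 48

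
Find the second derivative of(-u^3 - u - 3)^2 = 30*u^4 + 24*u^2 + 36*u + 2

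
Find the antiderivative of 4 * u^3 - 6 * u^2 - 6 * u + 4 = u^4 - 2*u^3 - 3*u^2 + 4*u + C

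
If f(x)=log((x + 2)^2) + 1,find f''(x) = -2/(x^2 + 4*x + 4)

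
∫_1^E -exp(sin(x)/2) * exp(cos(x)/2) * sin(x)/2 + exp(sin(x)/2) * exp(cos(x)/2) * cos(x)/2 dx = -exp(cos(1)/2 + sin(1)/2) + exp(cos(E)/2 + sin(E)/2)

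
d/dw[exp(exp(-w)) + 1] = -exp(-w + exp(-w))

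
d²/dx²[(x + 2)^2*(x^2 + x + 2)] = 12*x^2 + 30*x + 20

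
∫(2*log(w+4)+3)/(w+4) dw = (log(w + 4) + 3)*log(w + 4) + C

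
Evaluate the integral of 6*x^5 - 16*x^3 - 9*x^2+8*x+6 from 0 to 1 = 4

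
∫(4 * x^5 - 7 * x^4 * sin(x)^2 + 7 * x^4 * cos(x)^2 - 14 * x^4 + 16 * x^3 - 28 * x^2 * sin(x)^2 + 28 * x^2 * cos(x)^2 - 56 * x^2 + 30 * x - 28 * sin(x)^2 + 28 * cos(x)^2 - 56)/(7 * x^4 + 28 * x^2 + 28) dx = (x^2 + (x^2 + 2)*(4*x^2 - 28*x + 7*sin(2*x))/14 + 1)/(x^2 + 2) + C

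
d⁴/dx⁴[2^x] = 2^x*log(2)^4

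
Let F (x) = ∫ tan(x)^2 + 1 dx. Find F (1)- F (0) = tan(1)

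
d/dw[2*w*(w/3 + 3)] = 4*w/3 + 6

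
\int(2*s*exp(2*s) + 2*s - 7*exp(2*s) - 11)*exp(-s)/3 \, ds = 2*(2*s - 9)*sinh(s)/3 + C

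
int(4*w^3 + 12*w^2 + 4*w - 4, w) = w^4 + 4*w^3 + 2*w^2 - 4*w + C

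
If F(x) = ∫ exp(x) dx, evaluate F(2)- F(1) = -E + exp(2)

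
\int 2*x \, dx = x^2 + C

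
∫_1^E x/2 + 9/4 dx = -9/2 + (1 + E)*(E/4 + 2)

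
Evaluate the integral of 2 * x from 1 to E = -1 + exp(2)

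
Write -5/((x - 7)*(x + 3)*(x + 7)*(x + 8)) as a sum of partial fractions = 1/(15*(x + 8)) - 5/(56*(x + 7)) + 1/(40*(x + 3)) - 1/(420*(x - 7))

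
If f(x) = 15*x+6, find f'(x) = 15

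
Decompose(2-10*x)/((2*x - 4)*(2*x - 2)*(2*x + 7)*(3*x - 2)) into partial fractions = -63/(200*(3*x - 2)) - 74/(2475*(2*x + 7)) + 2/(9*(x - 1)) - 9/(88*(x - 2))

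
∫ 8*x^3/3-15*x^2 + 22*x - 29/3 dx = 2*x^4/3 - 5*x^3 + 11*x^2 - 29*x/3 + C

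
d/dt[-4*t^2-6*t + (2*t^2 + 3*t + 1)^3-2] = 48*t^5 + 180*t^4 + 264*t^3 + 189*t^2 + 58*t + 3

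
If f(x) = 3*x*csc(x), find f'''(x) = 3*(x*cos(x)/sin(x) - 6*x*cos(x)/sin(x)^3 - 3 + 6/sin(x)^2)/sin(x)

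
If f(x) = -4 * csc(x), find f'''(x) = 4*(-1 + 6/sin(x)^2)*cos(x)/sin(x)^2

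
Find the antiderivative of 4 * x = 2*x^2 + C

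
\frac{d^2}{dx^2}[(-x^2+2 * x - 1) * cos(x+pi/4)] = x^2*cos(x + pi/4) + 4*x*sin(x + pi/4) - 2*x*cos(x + pi/4) - 4*sin(x + pi/4) - cos(x + pi/4)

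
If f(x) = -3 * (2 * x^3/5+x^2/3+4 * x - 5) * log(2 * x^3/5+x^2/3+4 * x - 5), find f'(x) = -18*x^2*log(2*x^3/5 + x^2/3 + 4*x - 5)/5 - 18*x^2/5 - 2*x*log(2*x^3/5 + x^2/3 + 4*x - 5) - 2*x - 12*log(2*x^3/5 + x^2/3 + 4*x - 5) - 12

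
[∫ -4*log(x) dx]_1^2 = 4 - 8*log(2)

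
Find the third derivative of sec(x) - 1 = (-1 + 6/cos(x)^2)*sin(x)/cos(x)^2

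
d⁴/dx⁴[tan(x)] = 24*tan(x)^5 + 40*tan(x)^3 + 16*tan(x)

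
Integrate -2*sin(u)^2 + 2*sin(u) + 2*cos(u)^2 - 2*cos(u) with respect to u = (sqrt(2)*sin(u + pi/4) - 1)^2 + C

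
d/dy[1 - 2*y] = -2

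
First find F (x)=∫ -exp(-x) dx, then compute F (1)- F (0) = -1 + exp(-1)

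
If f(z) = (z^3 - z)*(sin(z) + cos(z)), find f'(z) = sqrt(2)*(z^3*cos(z + pi/4) + 3*z^2*sin(z + pi/4) - z*cos(z + pi/4) - sin(z + pi/4))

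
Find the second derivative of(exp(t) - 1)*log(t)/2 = (t^2*exp(t)*log(t) + 2*t*exp(t) - exp(t) + 1)/(2*t^2)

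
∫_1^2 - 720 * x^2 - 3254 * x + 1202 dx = -5359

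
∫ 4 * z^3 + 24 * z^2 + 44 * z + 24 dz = z^4 + 8*z^3 + 22*z^2 + 24*z + C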